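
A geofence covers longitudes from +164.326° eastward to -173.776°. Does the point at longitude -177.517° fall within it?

Band width going east from +164.326° to -173.776°: ((-173.776 − 164.326) mod 360) = 21.898°.
Offset of -177.517° east of the west edge: ((-177.517 − 164.326) mod 360) = 18.157°.
18.157° ≤ 21.898° ⇒ inside.

Yes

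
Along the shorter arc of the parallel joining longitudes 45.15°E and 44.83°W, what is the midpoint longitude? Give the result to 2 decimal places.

Signed shortest Δλ from +45.15° to -44.83° is -89.98°.
Midpoint longitude = +45.15° + (-89.98°)/2 = +45.15° − 44.99° = +0.16°.

0.16°E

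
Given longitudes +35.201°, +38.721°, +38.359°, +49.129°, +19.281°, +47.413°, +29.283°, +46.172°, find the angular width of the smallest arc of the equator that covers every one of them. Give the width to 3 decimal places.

29.848°

Sort the longitudes: +19.281°, +29.283°, +35.201°, +38.359°, +38.721°, +46.172°, +47.413°, +49.129°.
Eastward gaps between consecutive values (wrapping around): 10.002°, 5.918°, 3.158°, 0.362°, 7.451°, 1.241°, 1.716°, 330.152°.
Largest gap = 330.152° ⇒ minimal covering band is its complement: 360° − 330.152° = 29.848°.
Band runs from +19.281° eastward to +49.129°.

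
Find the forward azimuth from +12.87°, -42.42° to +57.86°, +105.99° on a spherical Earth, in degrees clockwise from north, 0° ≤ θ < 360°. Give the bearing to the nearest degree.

Δλ = 105.99 − -42.42 = 148.41°.
θ = atan2( sin Δλ · cos φ₂ , cos φ₁ · sin φ₂ − sin φ₁ · cos φ₂ · cos Δλ )
  = atan2(0.27868, 0.92642) = 16.742° → normalised to [0°, 360°): 16.742°.

17°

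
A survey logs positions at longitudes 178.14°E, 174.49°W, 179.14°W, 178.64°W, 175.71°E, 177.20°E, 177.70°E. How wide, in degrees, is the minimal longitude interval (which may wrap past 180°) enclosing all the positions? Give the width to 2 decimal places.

9.80°

Sort the longitudes: -179.14°, -178.64°, -174.49°, +175.71°, +177.20°, +177.70°, +178.14°.
Eastward gaps between consecutive values (wrapping around): 0.50°, 4.15°, 350.20°, 1.49°, 0.50°, 0.44°, 2.72°.
Largest gap = 350.20° ⇒ minimal covering band is its complement: 360° − 350.20° = 9.80°.
Band runs from +175.71° eastward to -174.49°, crossing the antimeridian.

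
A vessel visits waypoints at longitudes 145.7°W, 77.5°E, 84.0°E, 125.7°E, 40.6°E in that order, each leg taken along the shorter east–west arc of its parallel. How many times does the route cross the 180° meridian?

Leg 1: -145.7° → +77.5°, shortest Δλ = -136.8° (west) — crosses 180°.
Leg 2: +77.5° → +84.0°, shortest Δλ = 6.5° (east) — does not cross 180°.
Leg 3: +84.0° → +125.7°, shortest Δλ = 41.7° (east) — does not cross 180°.
Leg 4: +125.7° → +40.6°, shortest Δλ = -85.1° (west) — does not cross 180°.
Total crossings: 1.

1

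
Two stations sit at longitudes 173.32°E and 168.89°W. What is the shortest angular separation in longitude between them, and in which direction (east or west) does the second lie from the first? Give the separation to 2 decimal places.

17.79° east

Raw difference: -168.89 − 173.32 = -342.21°.
Normalise into (−180°, 180°]: -342.21° + 360° = 17.79°.
Positive ⇒ the second point lies to the east; separation 17.79°.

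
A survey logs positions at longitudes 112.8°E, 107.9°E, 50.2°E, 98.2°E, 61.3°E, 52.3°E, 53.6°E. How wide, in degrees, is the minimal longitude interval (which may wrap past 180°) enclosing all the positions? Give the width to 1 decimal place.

Sort the longitudes: +50.2°, +52.3°, +53.6°, +61.3°, +98.2°, +107.9°, +112.8°.
Eastward gaps between consecutive values (wrapping around): 2.1°, 1.3°, 7.7°, 36.9°, 9.7°, 4.9°, 297.4°.
Largest gap = 297.4° ⇒ minimal covering band is its complement: 360° − 297.4° = 62.6°.
Band runs from +50.2° eastward to +112.8°.

62.6°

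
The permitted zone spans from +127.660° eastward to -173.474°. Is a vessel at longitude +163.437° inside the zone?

Yes

Band width going east from +127.660° to -173.474°: ((-173.474 − 127.660) mod 360) = 58.866°.
Offset of +163.437° east of the west edge: ((163.437 − 127.660) mod 360) = 35.777°.
35.777° ≤ 58.866° ⇒ inside.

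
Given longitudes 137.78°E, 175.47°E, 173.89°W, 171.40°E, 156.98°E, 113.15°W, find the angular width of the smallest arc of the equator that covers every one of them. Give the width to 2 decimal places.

Sort the longitudes: -173.89°, -113.15°, +137.78°, +156.98°, +171.40°, +175.47°.
Eastward gaps between consecutive values (wrapping around): 60.74°, 250.93°, 19.20°, 14.42°, 4.07°, 10.64°.
Largest gap = 250.93° ⇒ minimal covering band is its complement: 360° − 250.93° = 109.07°.
Band runs from +137.78° eastward to -113.15°, crossing the antimeridian.

109.07°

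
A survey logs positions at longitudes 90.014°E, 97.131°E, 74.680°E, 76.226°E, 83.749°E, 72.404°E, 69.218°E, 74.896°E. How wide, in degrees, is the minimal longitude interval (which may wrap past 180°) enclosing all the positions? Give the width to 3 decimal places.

27.913°

Sort the longitudes: +69.218°, +72.404°, +74.680°, +74.896°, +76.226°, +83.749°, +90.014°, +97.131°.
Eastward gaps between consecutive values (wrapping around): 3.186°, 2.276°, 0.216°, 1.330°, 7.523°, 6.265°, 7.117°, 332.087°.
Largest gap = 332.087° ⇒ minimal covering band is its complement: 360° − 332.087° = 27.913°.
Band runs from +69.218° eastward to +97.131°.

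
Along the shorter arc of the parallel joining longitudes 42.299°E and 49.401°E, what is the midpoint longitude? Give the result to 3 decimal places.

45.850°E

Signed shortest Δλ from +42.299° to +49.401° is +7.102°.
Midpoint longitude = +42.299° + (+7.102°)/2 = +42.299° + 3.551° = +45.850°.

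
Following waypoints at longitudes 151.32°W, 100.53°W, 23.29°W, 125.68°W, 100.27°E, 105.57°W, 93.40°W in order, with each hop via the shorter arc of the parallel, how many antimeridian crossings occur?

Leg 1: -151.32° → -100.53°, shortest Δλ = 50.79° (east) — does not cross 180°.
Leg 2: -100.53° → -23.29°, shortest Δλ = 77.24° (east) — does not cross 180°.
Leg 3: -23.29° → -125.68°, shortest Δλ = -102.39° (west) — does not cross 180°.
Leg 4: -125.68° → +100.27°, shortest Δλ = -134.05° (west) — crosses 180°.
Leg 5: +100.27° → -105.57°, shortest Δλ = 154.16° (east) — crosses 180°.
Leg 6: -105.57° → -93.40°, shortest Δλ = 12.17° (east) — does not cross 180°.
Total crossings: 2.

2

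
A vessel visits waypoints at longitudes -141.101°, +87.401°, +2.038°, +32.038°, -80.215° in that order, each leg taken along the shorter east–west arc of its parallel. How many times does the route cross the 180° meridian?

1

Leg 1: -141.101° → +87.401°, shortest Δλ = -131.498° (west) — crosses 180°.
Leg 2: +87.401° → +2.038°, shortest Δλ = -85.363° (west) — does not cross 180°.
Leg 3: +2.038° → +32.038°, shortest Δλ = 30.0° (east) — does not cross 180°.
Leg 4: +32.038° → -80.215°, shortest Δλ = -112.253° (west) — does not cross 180°.
Total crossings: 1.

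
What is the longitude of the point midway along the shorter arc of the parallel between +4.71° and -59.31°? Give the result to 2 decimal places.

-27.30°

Signed shortest Δλ from +4.71° to -59.31° is -64.02°.
Midpoint longitude = +4.71° + (-64.02°)/2 = +4.71° − 32.01° = -27.30°.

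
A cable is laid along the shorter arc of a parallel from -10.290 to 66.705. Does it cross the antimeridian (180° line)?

Signed shortest Δλ = ((66.705 − -10.290 + 180) mod 360) − 180 = 76.995°.
Going east by 76.995° from -10.290° reaches +66.705° without touching 180°.

No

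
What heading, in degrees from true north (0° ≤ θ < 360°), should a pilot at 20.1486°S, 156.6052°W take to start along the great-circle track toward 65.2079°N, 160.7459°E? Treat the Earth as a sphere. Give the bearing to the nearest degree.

Δλ = 160.7459 − -156.6052 = 317.3511°; wrapped into (−180°, 180°]: -42.6489°.
θ = atan2( sin Δλ · cos φ₂ , cos φ₁ · sin φ₂ − sin φ₁ · cos φ₂ · cos Δλ )
  = atan2(-0.28410, 0.95852) = -16.509° → normalised to [0°, 360°): 343.491°.

343°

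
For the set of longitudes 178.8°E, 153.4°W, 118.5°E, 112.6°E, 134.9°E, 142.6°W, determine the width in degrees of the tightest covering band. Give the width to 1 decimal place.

104.8°

Sort the longitudes: -153.4°, -142.6°, +112.6°, +118.5°, +134.9°, +178.8°.
Eastward gaps between consecutive values (wrapping around): 10.8°, 255.2°, 5.9°, 16.4°, 43.9°, 27.8°.
Largest gap = 255.2° ⇒ minimal covering band is its complement: 360° − 255.2° = 104.8°.
Band runs from +112.6° eastward to -142.6°, crossing the antimeridian.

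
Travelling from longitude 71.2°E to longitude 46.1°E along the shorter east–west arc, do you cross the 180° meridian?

No

Signed shortest Δλ = ((46.1 − 71.2 + 180) mod 360) − 180 = -25.1°.
Going west by 25.1° from +71.2° reaches +46.1° without touching 180°.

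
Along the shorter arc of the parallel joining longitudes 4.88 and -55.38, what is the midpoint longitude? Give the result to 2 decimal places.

-25.25°

Signed shortest Δλ from +4.88° to -55.38° is -60.26°.
Midpoint longitude = +4.88° + (-60.26°)/2 = +4.88° − 30.13° = -25.25°.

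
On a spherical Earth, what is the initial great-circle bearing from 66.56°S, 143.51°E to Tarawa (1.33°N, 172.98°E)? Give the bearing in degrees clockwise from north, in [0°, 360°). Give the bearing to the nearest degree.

31°

Δλ = 172.98 − 143.51 = 29.47°.
θ = atan2( sin Δλ · cos φ₂ , cos φ₁ · sin φ₂ − sin φ₁ · cos φ₂ · cos Δλ )
  = atan2(0.49184, 0.80779) = 31.336° → normalised to [0°, 360°): 31.336°.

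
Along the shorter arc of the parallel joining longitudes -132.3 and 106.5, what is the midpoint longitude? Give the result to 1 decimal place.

Signed shortest Δλ from -132.3° to +106.5° is -121.2°.
Midpoint longitude = -132.3° + (-121.2°)/2 = -132.3° − 60.6° = -192.9°.
Normalise into (−180°, 180°]: +167.1°.
(The naïve average (-132.3 + +106.5)/2 = -12.9° is on the wrong side of the globe.)

+167.1°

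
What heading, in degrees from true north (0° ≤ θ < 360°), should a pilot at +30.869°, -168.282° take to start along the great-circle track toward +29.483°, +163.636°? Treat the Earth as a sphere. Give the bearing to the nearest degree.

Δλ = 163.636 − -168.282 = 331.918°; wrapped into (−180°, 180°]: -28.082°.
θ = atan2( sin Δλ · cos φ₂ , cos φ₁ · sin φ₂ − sin φ₁ · cos φ₂ · cos Δλ )
  = atan2(-0.40978, 0.02839) = -86.036° → normalised to [0°, 360°): 273.964°.

274°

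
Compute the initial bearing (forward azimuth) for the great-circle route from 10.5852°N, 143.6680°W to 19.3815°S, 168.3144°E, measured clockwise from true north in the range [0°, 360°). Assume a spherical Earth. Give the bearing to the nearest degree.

238°

Δλ = 168.3144 − -143.6680 = 311.9824°; wrapped into (−180°, 180°]: -48.0176°.
θ = atan2( sin Δλ · cos φ₂ , cos φ₁ · sin φ₂ − sin φ₁ · cos φ₂ · cos Δλ )
  = atan2(-0.70122, -0.44212) = -122.231° → normalised to [0°, 360°): 237.769°.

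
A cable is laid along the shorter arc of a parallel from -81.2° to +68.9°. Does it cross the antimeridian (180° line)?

No

Signed shortest Δλ = ((68.9 − -81.2 + 180) mod 360) − 180 = 150.1°.
Going east by 150.1° from -81.2° reaches +68.9° without touching 180°.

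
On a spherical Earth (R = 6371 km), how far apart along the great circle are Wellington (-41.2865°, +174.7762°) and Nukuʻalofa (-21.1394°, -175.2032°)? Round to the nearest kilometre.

2430 km

Δλ = -175.2032 − 174.7762 = -349.9794°; wrapped into (−180°, 180°]: 10.0206°.
Δφ = -21.1394 − -41.2865 = 20.1471°.
a = sin²(Δφ/2) + cos φ₁ · cos φ₂ · sin²(Δλ/2) = 0.035940.
c = 2·atan2(√a, √(1−a)) = 0.38147 rad → d = 6371·c ≈ 2430.32 km.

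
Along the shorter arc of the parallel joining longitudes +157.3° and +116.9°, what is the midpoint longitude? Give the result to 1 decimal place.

Signed shortest Δλ from +157.3° to +116.9° is -40.4°.
Midpoint longitude = +157.3° + (-40.4°)/2 = +157.3° − 20.2° = +137.1°.

+137.1°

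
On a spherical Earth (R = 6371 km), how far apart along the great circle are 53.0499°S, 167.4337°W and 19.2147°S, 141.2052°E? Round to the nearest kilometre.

Δλ = 141.2052 − -167.4337 = 308.6389°; wrapped into (−180°, 180°]: -51.3611°.
Δφ = -19.2147 − -53.0499 = 33.8352°.
a = sin²(Δφ/2) + cos φ₁ · cos φ₂ · sin²(Δλ/2) = 0.191277.
c = 2·atan2(√a, √(1−a)) = 0.90531 rad → d = 6371·c ≈ 5767.70 km.

5768 km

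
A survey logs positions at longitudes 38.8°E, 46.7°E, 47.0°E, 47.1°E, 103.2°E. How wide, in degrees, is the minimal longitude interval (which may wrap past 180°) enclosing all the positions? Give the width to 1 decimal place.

Sort the longitudes: +38.8°, +46.7°, +47.0°, +47.1°, +103.2°.
Eastward gaps between consecutive values (wrapping around): 7.9°, 0.3°, 0.1°, 56.1°, 295.6°.
Largest gap = 295.6° ⇒ minimal covering band is its complement: 360° − 295.6° = 64.4°.
Band runs from +38.8° eastward to +103.2°.

64.4°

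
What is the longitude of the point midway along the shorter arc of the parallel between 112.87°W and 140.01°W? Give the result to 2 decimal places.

Signed shortest Δλ from -112.87° to -140.01° is -27.14°.
Midpoint longitude = -112.87° + (-27.14°)/2 = -112.87° − 13.57° = -126.44°.

126.44°W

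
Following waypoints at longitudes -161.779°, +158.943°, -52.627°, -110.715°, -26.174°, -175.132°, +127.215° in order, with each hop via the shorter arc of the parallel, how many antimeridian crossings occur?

3

Leg 1: -161.779° → +158.943°, shortest Δλ = -39.278° (west) — crosses 180°.
Leg 2: +158.943° → -52.627°, shortest Δλ = 148.43° (east) — crosses 180°.
Leg 3: -52.627° → -110.715°, shortest Δλ = -58.088° (west) — does not cross 180°.
Leg 4: -110.715° → -26.174°, shortest Δλ = 84.541° (east) — does not cross 180°.
Leg 5: -26.174° → -175.132°, shortest Δλ = -148.958° (west) — does not cross 180°.
Leg 6: -175.132° → +127.215°, shortest Δλ = -57.653° (west) — crosses 180°.
Total crossings: 3.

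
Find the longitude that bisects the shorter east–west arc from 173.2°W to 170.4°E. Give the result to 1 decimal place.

Signed shortest Δλ from -173.2° to +170.4° is -16.4°.
Midpoint longitude = -173.2° + (-16.4°)/2 = -173.2° − 8.2° = -181.4°.
Normalise into (−180°, 180°]: +178.6°.
(The naïve average (-173.2 + +170.4)/2 = -1.4° is on the wrong side of the globe.)

178.6°E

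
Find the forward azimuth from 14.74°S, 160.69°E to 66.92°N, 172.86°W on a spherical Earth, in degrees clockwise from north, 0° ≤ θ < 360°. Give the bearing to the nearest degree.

10°

Δλ = -172.86 − 160.69 = -333.55°; wrapped into (−180°, 180°]: 26.45°.
θ = atan2( sin Δλ · cos φ₂ , cos φ₁ · sin φ₂ − sin φ₁ · cos φ₂ · cos Δλ )
  = atan2(0.17461, 0.97898) = 10.113° → normalised to [0°, 360°): 10.113°.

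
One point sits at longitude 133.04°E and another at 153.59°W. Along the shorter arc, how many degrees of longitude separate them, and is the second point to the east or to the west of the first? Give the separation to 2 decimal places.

73.37° east

Raw difference: -153.59 − 133.04 = -286.63°.
Normalise into (−180°, 180°]: -286.63° + 360° = 73.37°.
Positive ⇒ the second point lies to the east; separation 73.37°.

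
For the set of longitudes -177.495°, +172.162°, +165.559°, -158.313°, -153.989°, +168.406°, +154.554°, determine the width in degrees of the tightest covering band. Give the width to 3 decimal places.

51.457°

Sort the longitudes: -177.495°, -158.313°, -153.989°, +154.554°, +165.559°, +168.406°, +172.162°.
Eastward gaps between consecutive values (wrapping around): 19.182°, 4.324°, 308.543°, 11.005°, 2.847°, 3.756°, 10.343°.
Largest gap = 308.543° ⇒ minimal covering band is its complement: 360° − 308.543° = 51.457°.
Band runs from +154.554° eastward to -153.989°, crossing the antimeridian.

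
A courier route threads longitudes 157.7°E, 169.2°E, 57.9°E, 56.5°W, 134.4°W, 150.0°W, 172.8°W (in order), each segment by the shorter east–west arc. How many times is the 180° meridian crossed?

Leg 1: +157.7° → +169.2°, shortest Δλ = 11.5° (east) — does not cross 180°.
Leg 2: +169.2° → +57.9°, shortest Δλ = -111.3° (west) — does not cross 180°.
Leg 3: +57.9° → -56.5°, shortest Δλ = -114.4° (west) — does not cross 180°.
Leg 4: -56.5° → -134.4°, shortest Δλ = -77.9° (west) — does not cross 180°.
Leg 5: -134.4° → -150.0°, shortest Δλ = -15.6° (west) — does not cross 180°.
Leg 6: -150.0° → -172.8°, shortest Δλ = -22.8° (west) — does not cross 180°.
Total crossings: 0.

0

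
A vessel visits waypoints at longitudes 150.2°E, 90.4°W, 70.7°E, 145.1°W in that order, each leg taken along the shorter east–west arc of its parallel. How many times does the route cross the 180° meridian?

2

Leg 1: +150.2° → -90.4°, shortest Δλ = 119.4° (east) — crosses 180°.
Leg 2: -90.4° → +70.7°, shortest Δλ = 161.1° (east) — does not cross 180°.
Leg 3: +70.7° → -145.1°, shortest Δλ = 144.2° (east) — crosses 180°.
Total crossings: 2.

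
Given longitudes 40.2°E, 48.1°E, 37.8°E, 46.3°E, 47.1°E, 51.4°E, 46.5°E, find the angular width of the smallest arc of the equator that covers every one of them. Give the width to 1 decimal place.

13.6°

Sort the longitudes: +37.8°, +40.2°, +46.3°, +46.5°, +47.1°, +48.1°, +51.4°.
Eastward gaps between consecutive values (wrapping around): 2.4°, 6.1°, 0.2°, 0.6°, 1.0°, 3.3°, 346.4°.
Largest gap = 346.4° ⇒ minimal covering band is its complement: 360° − 346.4° = 13.6°.
Band runs from +37.8° eastward to +51.4°.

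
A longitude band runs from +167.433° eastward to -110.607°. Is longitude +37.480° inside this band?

No

Band width going east from +167.433° to -110.607°: ((-110.607 − 167.433) mod 360) = 81.960°.
Offset of +37.480° east of the west edge: ((37.480 − 167.433) mod 360) = 230.047°.
230.047° > 81.960° ⇒ outside.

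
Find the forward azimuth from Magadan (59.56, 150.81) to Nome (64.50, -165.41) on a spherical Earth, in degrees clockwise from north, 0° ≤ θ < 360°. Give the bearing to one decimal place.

57.6°

Δλ = -165.41 − 150.81 = -316.22°; wrapped into (−180°, 180°]: 43.78°.
θ = atan2( sin Δλ · cos φ₂ , cos φ₁ · sin φ₂ − sin φ₁ · cos φ₂ · cos Δλ )
  = atan2(0.29787, 0.18930) = 57.564° → normalised to [0°, 360°): 57.564°.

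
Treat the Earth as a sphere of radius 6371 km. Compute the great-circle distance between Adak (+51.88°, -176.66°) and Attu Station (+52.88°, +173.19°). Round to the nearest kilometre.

Δλ = 173.19 − -176.66 = 349.85°; wrapped into (−180°, 180°]: -10.15°.
Δφ = 52.88 − 51.88 = 1.00°.
a = sin²(Δφ/2) + cos φ₁ · cos φ₂ · sin²(Δλ/2) = 0.002991.
c = 2·atan2(√a, √(1−a)) = 0.10944 rad → d = 6371·c ≈ 697.24 km.

697 km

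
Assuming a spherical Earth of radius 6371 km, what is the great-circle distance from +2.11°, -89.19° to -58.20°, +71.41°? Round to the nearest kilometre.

Δλ = 71.41 − -89.19 = 160.60°.
Δφ = -58.20 − 2.11 = -60.31°.
a = sin²(Δφ/2) + cos φ₁ · cos φ₂ · sin²(Δλ/2) = 0.763996.
c = 2·atan2(√a, √(1−a)) = 2.12703 rad → d = 6371·c ≈ 13551.31 km.

13551 km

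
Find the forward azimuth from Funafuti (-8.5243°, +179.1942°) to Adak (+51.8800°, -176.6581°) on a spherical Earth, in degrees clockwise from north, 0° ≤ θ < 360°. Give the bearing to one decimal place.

Δλ = -176.6581 − 179.1942 = -355.8523°; wrapped into (−180°, 180°]: 4.1477°.
θ = atan2( sin Δλ · cos φ₂ , cos φ₁ · sin φ₂ − sin φ₁ · cos φ₂ · cos Δλ )
  = atan2(0.04465, 0.86929) = 2.940° → normalised to [0°, 360°): 2.940°.

2.9°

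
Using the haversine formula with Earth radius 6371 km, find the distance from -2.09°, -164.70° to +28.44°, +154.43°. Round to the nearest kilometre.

5524 km

Δλ = 154.43 − -164.70 = 319.13°; wrapped into (−180°, 180°]: -40.87°.
Δφ = 28.44 − -2.09 = 30.53°.
a = sin²(Δφ/2) + cos φ₁ · cos φ₂ · sin²(Δλ/2) = 0.176437.
c = 2·atan2(√a, √(1−a)) = 0.86699 rad → d = 6371·c ≈ 5523.59 km.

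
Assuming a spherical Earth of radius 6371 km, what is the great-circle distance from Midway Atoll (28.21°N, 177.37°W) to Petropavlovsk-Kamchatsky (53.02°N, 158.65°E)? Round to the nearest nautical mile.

Δλ = 158.65 − -177.37 = 336.02°; wrapped into (−180°, 180°]: -23.98°.
Δφ = 53.02 − 28.21 = 24.81°.
a = sin²(Δφ/2) + cos φ₁ · cos φ₂ · sin²(Δλ/2) = 0.069024.
c = 2·atan2(√a, √(1−a)) = 0.53169 rad → d = 6371·c ≈ 3387.40 km ≈ 1829.05 nmi.

1829 nmi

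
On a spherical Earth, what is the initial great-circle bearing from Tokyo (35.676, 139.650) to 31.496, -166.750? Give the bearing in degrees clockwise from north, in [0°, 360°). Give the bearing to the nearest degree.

Δλ = -166.750 − 139.650 = -306.400°; wrapped into (−180°, 180°]: 53.600°.
θ = atan2( sin Δλ · cos φ₂ , cos φ₁ · sin φ₂ − sin φ₁ · cos φ₂ · cos Δλ )
  = atan2(0.68631, 0.12930) = 79.331° → normalised to [0°, 360°): 79.331°.

79°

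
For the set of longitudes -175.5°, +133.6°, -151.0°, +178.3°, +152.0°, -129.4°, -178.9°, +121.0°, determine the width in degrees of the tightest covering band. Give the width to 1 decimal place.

109.6°

Sort the longitudes: -178.9°, -175.5°, -151.0°, -129.4°, +121.0°, +133.6°, +152.0°, +178.3°.
Eastward gaps between consecutive values (wrapping around): 3.4°, 24.5°, 21.6°, 250.4°, 12.6°, 18.4°, 26.3°, 2.8°.
Largest gap = 250.4° ⇒ minimal covering band is its complement: 360° − 250.4° = 109.6°.
Band runs from +121.0° eastward to -129.4°, crossing the antimeridian.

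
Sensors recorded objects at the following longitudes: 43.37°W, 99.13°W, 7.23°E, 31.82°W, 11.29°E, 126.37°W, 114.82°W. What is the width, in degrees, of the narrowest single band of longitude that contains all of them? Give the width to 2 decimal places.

Sort the longitudes: -126.37°, -114.82°, -99.13°, -43.37°, -31.82°, +7.23°, +11.29°.
Eastward gaps between consecutive values (wrapping around): 11.55°, 15.69°, 55.76°, 11.55°, 39.05°, 4.06°, 222.34°.
Largest gap = 222.34° ⇒ minimal covering band is its complement: 360° − 222.34° = 137.66°.
Band runs from -126.37° eastward to +11.29°.

137.66°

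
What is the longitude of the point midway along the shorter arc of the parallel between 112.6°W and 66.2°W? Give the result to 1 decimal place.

89.4°W

Signed shortest Δλ from -112.6° to -66.2° is +46.4°.
Midpoint longitude = -112.6° + (+46.4°)/2 = -112.6° + 23.2° = -89.4°.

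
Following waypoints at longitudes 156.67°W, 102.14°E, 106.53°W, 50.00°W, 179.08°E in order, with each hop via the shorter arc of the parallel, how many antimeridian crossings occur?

Leg 1: -156.67° → +102.14°, shortest Δλ = -101.19° (west) — crosses 180°.
Leg 2: +102.14° → -106.53°, shortest Δλ = 151.33° (east) — crosses 180°.
Leg 3: -106.53° → -50.00°, shortest Δλ = 56.53° (east) — does not cross 180°.
Leg 4: -50.00° → +179.08°, shortest Δλ = -130.92° (west) — crosses 180°.
Total crossings: 3.

3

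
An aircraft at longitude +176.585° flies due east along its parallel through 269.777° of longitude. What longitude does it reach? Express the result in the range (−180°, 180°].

Start at +176.585°; shift +269.777° → +446.362°.
+446.362° lies outside (−180°, 180°]; subtract 360° → +86.362°.

+86.362°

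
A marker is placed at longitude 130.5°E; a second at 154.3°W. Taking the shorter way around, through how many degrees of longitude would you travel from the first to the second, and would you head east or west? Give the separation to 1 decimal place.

75.2° east

Raw difference: -154.3 − 130.5 = -284.8°.
Normalise into (−180°, 180°]: -284.8° + 360° = 75.2°.
Positive ⇒ the second point lies to the east; separation 75.2°.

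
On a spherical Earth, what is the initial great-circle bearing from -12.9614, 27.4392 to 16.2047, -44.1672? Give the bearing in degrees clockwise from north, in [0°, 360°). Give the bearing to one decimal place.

290.5°

Δλ = -44.1672 − 27.4392 = -71.6064°.
θ = atan2( sin Δλ · cos φ₂ , cos φ₁ · sin φ₂ − sin φ₁ · cos φ₂ · cos Δλ )
  = atan2(-0.91121, 0.33992) = -69.542° → normalised to [0°, 360°): 290.458°.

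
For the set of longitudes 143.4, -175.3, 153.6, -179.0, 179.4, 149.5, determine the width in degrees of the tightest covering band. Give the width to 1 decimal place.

41.3°

Sort the longitudes: -179.0°, -175.3°, +143.4°, +149.5°, +153.6°, +179.4°.
Eastward gaps between consecutive values (wrapping around): 3.7°, 318.7°, 6.1°, 4.1°, 25.8°, 1.6°.
Largest gap = 318.7° ⇒ minimal covering band is its complement: 360° − 318.7° = 41.3°.
Band runs from +143.4° eastward to -175.3°, crossing the antimeridian.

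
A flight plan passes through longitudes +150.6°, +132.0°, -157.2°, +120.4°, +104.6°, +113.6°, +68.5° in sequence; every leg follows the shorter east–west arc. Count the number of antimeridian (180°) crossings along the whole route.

2

Leg 1: +150.6° → +132.0°, shortest Δλ = -18.6° (west) — does not cross 180°.
Leg 2: +132.0° → -157.2°, shortest Δλ = 70.8° (east) — crosses 180°.
Leg 3: -157.2° → +120.4°, shortest Δλ = -82.4° (west) — crosses 180°.
Leg 4: +120.4° → +104.6°, shortest Δλ = -15.8° (west) — does not cross 180°.
Leg 5: +104.6° → +113.6°, shortest Δλ = 9.0° (east) — does not cross 180°.
Leg 6: +113.6° → +68.5°, shortest Δλ = -45.1° (west) — does not cross 180°.
Total crossings: 2.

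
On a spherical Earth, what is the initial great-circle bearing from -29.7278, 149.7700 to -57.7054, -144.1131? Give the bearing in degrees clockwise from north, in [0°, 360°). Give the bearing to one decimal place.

142.1°

Δλ = -144.1131 − 149.7700 = -293.8831°; wrapped into (−180°, 180°]: 66.1169°.
θ = atan2( sin Δλ · cos φ₂ , cos φ₁ · sin φ₂ − sin φ₁ · cos φ₂ · cos Δλ )
  = atan2(0.48852, -0.62680) = 142.067° → normalised to [0°, 360°): 142.067°.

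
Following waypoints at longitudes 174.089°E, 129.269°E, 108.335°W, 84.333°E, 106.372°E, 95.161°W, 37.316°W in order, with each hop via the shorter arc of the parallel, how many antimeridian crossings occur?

Leg 1: +174.089° → +129.269°, shortest Δλ = -44.82° (west) — does not cross 180°.
Leg 2: +129.269° → -108.335°, shortest Δλ = 122.396° (east) — crosses 180°.
Leg 3: -108.335° → +84.333°, shortest Δλ = -167.332° (west) — crosses 180°.
Leg 4: +84.333° → +106.372°, shortest Δλ = 22.039° (east) — does not cross 180°.
Leg 5: +106.372° → -95.161°, shortest Δλ = 158.467° (east) — crosses 180°.
Leg 6: -95.161° → -37.316°, shortest Δλ = 57.845° (east) — does not cross 180°.
Total crossings: 3.

3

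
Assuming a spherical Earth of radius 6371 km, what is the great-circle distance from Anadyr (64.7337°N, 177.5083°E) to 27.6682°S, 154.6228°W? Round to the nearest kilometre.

Δλ = -154.6228 − 177.5083 = -332.1311°; wrapped into (−180°, 180°]: 27.8689°.
Δφ = -27.6682 − 64.7337 = -92.4019°.
a = sin²(Δφ/2) + cos φ₁ · cos φ₂ · sin²(Δλ/2) = 0.542876.
c = 2·atan2(√a, √(1−a)) = 1.65665 rad → d = 6371·c ≈ 10554.54 km.

10555 km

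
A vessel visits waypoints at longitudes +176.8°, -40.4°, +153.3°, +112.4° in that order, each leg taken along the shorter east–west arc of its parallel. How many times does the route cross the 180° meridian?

2

Leg 1: +176.8° → -40.4°, shortest Δλ = 142.8° (east) — crosses 180°.
Leg 2: -40.4° → +153.3°, shortest Δλ = -166.3° (west) — crosses 180°.
Leg 3: +153.3° → +112.4°, shortest Δλ = -40.9° (west) — does not cross 180°.
Total crossings: 2.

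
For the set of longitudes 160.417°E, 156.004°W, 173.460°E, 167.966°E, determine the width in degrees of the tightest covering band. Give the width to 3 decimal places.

43.579°

Sort the longitudes: -156.004°, +160.417°, +167.966°, +173.460°.
Eastward gaps between consecutive values (wrapping around): 316.421°, 7.549°, 5.494°, 30.536°.
Largest gap = 316.421° ⇒ minimal covering band is its complement: 360° − 316.421° = 43.579°.
Band runs from +160.417° eastward to -156.004°, crossing the antimeridian.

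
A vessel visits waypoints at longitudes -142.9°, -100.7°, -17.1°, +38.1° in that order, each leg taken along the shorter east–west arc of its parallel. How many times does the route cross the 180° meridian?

Leg 1: -142.9° → -100.7°, shortest Δλ = 42.2° (east) — does not cross 180°.
Leg 2: -100.7° → -17.1°, shortest Δλ = 83.6° (east) — does not cross 180°.
Leg 3: -17.1° → +38.1°, shortest Δλ = 55.2° (east) — does not cross 180°.
Total crossings: 0.

0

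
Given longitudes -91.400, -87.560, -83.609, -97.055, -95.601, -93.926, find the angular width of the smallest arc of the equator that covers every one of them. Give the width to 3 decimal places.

Sort the longitudes: -97.055°, -95.601°, -93.926°, -91.400°, -87.560°, -83.609°.
Eastward gaps between consecutive values (wrapping around): 1.454°, 1.675°, 2.526°, 3.840°, 3.951°, 346.554°.
Largest gap = 346.554° ⇒ minimal covering band is its complement: 360° − 346.554° = 13.446°.
Band runs from -97.055° eastward to -83.609°.

13.446°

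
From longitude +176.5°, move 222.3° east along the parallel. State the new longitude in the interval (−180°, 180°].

Start at +176.5°; shift +222.3° → +398.8°.
+398.8° lies outside (−180°, 180°]; subtract 360° → +38.8°.

+38.8°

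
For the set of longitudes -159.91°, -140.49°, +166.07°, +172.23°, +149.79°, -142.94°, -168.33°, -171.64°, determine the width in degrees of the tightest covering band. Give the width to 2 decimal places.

69.72°

Sort the longitudes: -171.64°, -168.33°, -159.91°, -142.94°, -140.49°, +149.79°, +166.07°, +172.23°.
Eastward gaps between consecutive values (wrapping around): 3.31°, 8.42°, 16.97°, 2.45°, 290.28°, 16.28°, 6.16°, 16.13°.
Largest gap = 290.28° ⇒ minimal covering band is its complement: 360° − 290.28° = 69.72°.
Band runs from +149.79° eastward to -140.49°, crossing the antimeridian.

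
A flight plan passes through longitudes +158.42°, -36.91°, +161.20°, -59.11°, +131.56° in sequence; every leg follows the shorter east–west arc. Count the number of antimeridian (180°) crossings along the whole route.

4

Leg 1: +158.42° → -36.91°, shortest Δλ = 164.67° (east) — crosses 180°.
Leg 2: -36.91° → +161.20°, shortest Δλ = -161.89° (west) — crosses 180°.
Leg 3: +161.20° → -59.11°, shortest Δλ = 139.69° (east) — crosses 180°.
Leg 4: -59.11° → +131.56°, shortest Δλ = -169.33° (west) — crosses 180°.
Total crossings: 4.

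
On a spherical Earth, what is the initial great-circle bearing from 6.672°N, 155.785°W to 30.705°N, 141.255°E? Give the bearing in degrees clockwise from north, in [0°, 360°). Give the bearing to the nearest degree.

Δλ = 141.255 − -155.785 = 297.040°; wrapped into (−180°, 180°]: -62.960°.
θ = atan2( sin Δλ · cos φ₂ , cos φ₁ · sin φ₂ − sin φ₁ · cos φ₂ · cos Δλ )
  = atan2(-0.76582, 0.46175) = -58.912° → normalised to [0°, 360°): 301.088°.

301°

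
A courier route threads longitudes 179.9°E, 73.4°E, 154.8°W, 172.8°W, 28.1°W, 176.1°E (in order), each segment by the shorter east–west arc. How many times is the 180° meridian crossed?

Leg 1: +179.9° → +73.4°, shortest Δλ = -106.5° (west) — does not cross 180°.
Leg 2: +73.4° → -154.8°, shortest Δλ = 131.8° (east) — crosses 180°.
Leg 3: -154.8° → -172.8°, shortest Δλ = -18.0° (west) — does not cross 180°.
Leg 4: -172.8° → -28.1°, shortest Δλ = 144.7° (east) — does not cross 180°.
Leg 5: -28.1° → +176.1°, shortest Δλ = -155.8° (west) — crosses 180°.
Total crossings: 2.

2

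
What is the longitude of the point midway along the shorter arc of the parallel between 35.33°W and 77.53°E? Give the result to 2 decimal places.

21.10°E

Signed shortest Δλ from -35.33° to +77.53° is +112.86°.
Midpoint longitude = -35.33° + (+112.86°)/2 = -35.33° + 56.43° = +21.10°.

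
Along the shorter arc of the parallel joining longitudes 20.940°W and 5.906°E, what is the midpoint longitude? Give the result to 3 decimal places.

7.517°W

Signed shortest Δλ from -20.940° to +5.906° is +26.846°.
Midpoint longitude = -20.940° + (+26.846°)/2 = -20.940° + 13.423° = -7.517°.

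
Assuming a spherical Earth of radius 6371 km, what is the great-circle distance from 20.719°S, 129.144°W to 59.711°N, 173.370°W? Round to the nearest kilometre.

Δλ = -173.370 − -129.144 = -44.226°.
Δφ = 59.711 − -20.719 = 80.430°.
a = sin²(Δφ/2) + cos φ₁ · cos φ₂ · sin²(Δλ/2) = 0.483721.
c = 2·atan2(√a, √(1−a)) = 1.53823 rad → d = 6371·c ≈ 9800.08 km.

9800 km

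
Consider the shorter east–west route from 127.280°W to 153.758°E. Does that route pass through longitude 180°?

Yes

Naïve |153.758 − -127.280| = 281.038° > 180°, so the shorter arc goes the other way round — across 180°.
Signed shortest Δλ = ((153.758 − -127.280 + 180) mod 360) − 180 = -78.962°.
Going west by 78.962° from -127.280° passes through 180° before reaching +153.758°.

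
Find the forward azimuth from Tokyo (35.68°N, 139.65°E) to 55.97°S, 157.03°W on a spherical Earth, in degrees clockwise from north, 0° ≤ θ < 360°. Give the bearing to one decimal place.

148.6°

Δλ = -157.03 − 139.65 = -296.68°; wrapped into (−180°, 180°]: 63.32°.
θ = atan2( sin Δλ · cos φ₂ , cos φ₁ · sin φ₂ − sin φ₁ · cos φ₂ · cos Δλ )
  = atan2(0.50004, -0.81974) = 148.617° → normalised to [0°, 360°): 148.617°.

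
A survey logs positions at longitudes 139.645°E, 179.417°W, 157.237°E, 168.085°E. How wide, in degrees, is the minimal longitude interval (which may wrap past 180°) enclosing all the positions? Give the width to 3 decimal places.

40.938°

Sort the longitudes: -179.417°, +139.645°, +157.237°, +168.085°.
Eastward gaps between consecutive values (wrapping around): 319.062°, 17.592°, 10.848°, 12.498°.
Largest gap = 319.062° ⇒ minimal covering band is its complement: 360° − 319.062° = 40.938°.
Band runs from +139.645° eastward to -179.417°, crossing the antimeridian.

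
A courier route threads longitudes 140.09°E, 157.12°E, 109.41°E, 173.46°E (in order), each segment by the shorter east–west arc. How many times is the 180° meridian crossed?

Leg 1: +140.09° → +157.12°, shortest Δλ = 17.03° (east) — does not cross 180°.
Leg 2: +157.12° → +109.41°, shortest Δλ = -47.71° (west) — does not cross 180°.
Leg 3: +109.41° → +173.46°, shortest Δλ = 64.05° (east) — does not cross 180°.
Total crossings: 0.

0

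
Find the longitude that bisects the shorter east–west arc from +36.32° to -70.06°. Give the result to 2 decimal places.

Signed shortest Δλ from +36.32° to -70.06° is -106.38°.
Midpoint longitude = +36.32° + (-106.38°)/2 = +36.32° − 53.19° = -16.87°.

-16.87°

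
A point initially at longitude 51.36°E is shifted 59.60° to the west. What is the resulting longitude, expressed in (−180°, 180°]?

8.24°W

Start at +51.36°; shift −59.60° → -8.24°.
-8.24° already lies in (−180°, 180°].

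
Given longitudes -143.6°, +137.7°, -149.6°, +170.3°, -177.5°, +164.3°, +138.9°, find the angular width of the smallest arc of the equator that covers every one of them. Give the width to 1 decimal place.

Sort the longitudes: -177.5°, -149.6°, -143.6°, +137.7°, +138.9°, +164.3°, +170.3°.
Eastward gaps between consecutive values (wrapping around): 27.9°, 6.0°, 281.3°, 1.2°, 25.4°, 6.0°, 12.2°.
Largest gap = 281.3° ⇒ minimal covering band is its complement: 360° − 281.3° = 78.7°.
Band runs from +137.7° eastward to -143.6°, crossing the antimeridian.

78.7°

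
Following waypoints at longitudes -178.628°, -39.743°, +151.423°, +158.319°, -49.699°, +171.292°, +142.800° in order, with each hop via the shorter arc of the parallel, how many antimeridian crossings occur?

3

Leg 1: -178.628° → -39.743°, shortest Δλ = 138.885° (east) — does not cross 180°.
Leg 2: -39.743° → +151.423°, shortest Δλ = -168.834° (west) — crosses 180°.
Leg 3: +151.423° → +158.319°, shortest Δλ = 6.896° (east) — does not cross 180°.
Leg 4: +158.319° → -49.699°, shortest Δλ = 151.982° (east) — crosses 180°.
Leg 5: -49.699° → +171.292°, shortest Δλ = -139.009° (west) — crosses 180°.
Leg 6: +171.292° → +142.800°, shortest Δλ = -28.492° (west) — does not cross 180°.
Total crossings: 3.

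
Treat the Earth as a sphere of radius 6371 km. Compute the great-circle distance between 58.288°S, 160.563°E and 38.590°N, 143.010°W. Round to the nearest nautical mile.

Δλ = -143.010 − 160.563 = -303.573°; wrapped into (−180°, 180°]: 56.427°.
Δφ = 38.590 − -58.288 = 96.878°.
a = sin²(Δφ/2) + cos φ₁ · cos φ₂ · sin²(Δλ/2) = 0.651706.
c = 2·atan2(√a, √(1−a)) = 1.87907 rad → d = 6371·c ≈ 11971.54 km ≈ 6464.11 nmi.

6464 nmi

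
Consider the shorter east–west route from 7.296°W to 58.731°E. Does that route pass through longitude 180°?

Signed shortest Δλ = ((58.731 − -7.296 + 180) mod 360) − 180 = 66.027°.
Going east by 66.027° from -7.296° reaches +58.731° without touching 180°.

No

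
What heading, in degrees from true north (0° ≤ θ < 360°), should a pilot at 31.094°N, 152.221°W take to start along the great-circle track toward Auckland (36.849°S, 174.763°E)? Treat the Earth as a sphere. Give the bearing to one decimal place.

206.9°

Δλ = 174.763 − -152.221 = 326.984°; wrapped into (−180°, 180°]: -33.016°.
θ = atan2( sin Δλ · cos φ₂ , cos φ₁ · sin φ₂ − sin φ₁ · cos φ₂ · cos Δλ )
  = atan2(-0.43602, -0.86008) = -153.117° → normalised to [0°, 360°): 206.883°.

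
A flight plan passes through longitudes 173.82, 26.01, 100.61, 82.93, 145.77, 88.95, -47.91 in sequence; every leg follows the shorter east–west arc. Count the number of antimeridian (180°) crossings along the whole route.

0

Leg 1: +173.82° → +26.01°, shortest Δλ = -147.81° (west) — does not cross 180°.
Leg 2: +26.01° → +100.61°, shortest Δλ = 74.6° (east) — does not cross 180°.
Leg 3: +100.61° → +82.93°, shortest Δλ = -17.68° (west) — does not cross 180°.
Leg 4: +82.93° → +145.77°, shortest Δλ = 62.84° (east) — does not cross 180°.
Leg 5: +145.77° → +88.95°, shortest Δλ = -56.82° (west) — does not cross 180°.
Leg 6: +88.95° → -47.91°, shortest Δλ = -136.86° (west) — does not cross 180°.
Total crossings: 0.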